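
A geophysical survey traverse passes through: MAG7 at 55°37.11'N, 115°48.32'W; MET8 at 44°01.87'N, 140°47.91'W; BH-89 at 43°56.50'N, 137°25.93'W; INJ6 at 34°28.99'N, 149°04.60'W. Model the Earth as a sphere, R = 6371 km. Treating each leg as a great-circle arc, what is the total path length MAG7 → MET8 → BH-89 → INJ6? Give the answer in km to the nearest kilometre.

3908 km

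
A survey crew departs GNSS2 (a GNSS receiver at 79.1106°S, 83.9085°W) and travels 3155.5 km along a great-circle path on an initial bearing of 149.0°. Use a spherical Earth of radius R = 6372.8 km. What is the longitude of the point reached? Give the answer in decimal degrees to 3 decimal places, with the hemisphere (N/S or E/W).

δ = d/R = 3155.5/6372.8 = 0.495151 rad
φ₂ = arcsin(sin φ₁ cos δ + cos φ₁ sin δ cos θ)
   = arcsin(-0.98199·0.87990 + 0.18891·0.47516·-0.85717) = -70.21965°
λ₂ = λ₁ + atan2(sin θ sin δ cos φ₁, cos δ − sin φ₁ sin φ₂) = 49.77560°

49.776°E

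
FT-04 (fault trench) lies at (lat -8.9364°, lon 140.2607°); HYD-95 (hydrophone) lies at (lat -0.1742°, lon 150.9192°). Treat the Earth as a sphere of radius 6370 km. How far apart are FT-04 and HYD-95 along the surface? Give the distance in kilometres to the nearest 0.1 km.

1530.2 km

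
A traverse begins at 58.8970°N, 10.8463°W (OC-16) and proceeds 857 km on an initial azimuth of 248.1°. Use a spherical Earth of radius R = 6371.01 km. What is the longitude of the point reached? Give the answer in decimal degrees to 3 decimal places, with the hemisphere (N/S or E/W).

δ = d/R = 857/6371.01 = 0.134516 rad
φ₂ = arcsin(sin φ₁ cos δ + cos φ₁ sin δ cos θ)
   = arcsin(0.85624·0.99097 + 0.51658·0.13411·-0.37299) = 55.35248°
λ₂ = λ₁ + atan2(sin θ sin δ cos φ₁, cos δ − sin φ₁ sin φ₂) = -23.48887°

23.489°W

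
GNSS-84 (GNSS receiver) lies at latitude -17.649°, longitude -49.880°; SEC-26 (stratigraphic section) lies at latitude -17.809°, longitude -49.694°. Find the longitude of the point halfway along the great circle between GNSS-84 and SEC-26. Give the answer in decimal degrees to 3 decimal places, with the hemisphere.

49.787°W

Bx = cos φ₂ cos Δλ = 0.952076,  By = cos φ₂ sin Δλ = 0.003091
φₘ = atan2(sin φ₁ + sin φ₂, √((cos φ₁ + Bx)² + By²)) = -17.72902°
λₘ = λ₁ + atan2(By, cos φ₁ + Bx) = -49.78704°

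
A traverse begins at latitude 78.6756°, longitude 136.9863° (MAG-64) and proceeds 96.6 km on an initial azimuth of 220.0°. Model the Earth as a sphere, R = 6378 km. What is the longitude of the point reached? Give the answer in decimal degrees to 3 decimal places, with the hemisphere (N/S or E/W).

134.303°E

δ = d/R = 96.6/6378 = 0.015146 rad
φ₂ = arcsin(sin φ₁ cos δ + cos φ₁ sin δ cos θ)
   = arcsin(0.98053·0.99989 + 0.19636·0.01515·-0.76604) = 77.99803°
λ₂ = λ₁ + atan2(sin θ sin δ cos φ₁, cos δ − sin φ₁ sin φ₂) = 134.30296°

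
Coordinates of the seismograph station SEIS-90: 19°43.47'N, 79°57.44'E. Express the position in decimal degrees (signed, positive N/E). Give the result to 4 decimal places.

lat: 19.7245° N → +19.7245°
lon: 79.9573° E → +79.9573°

+19.7245°, +79.9573°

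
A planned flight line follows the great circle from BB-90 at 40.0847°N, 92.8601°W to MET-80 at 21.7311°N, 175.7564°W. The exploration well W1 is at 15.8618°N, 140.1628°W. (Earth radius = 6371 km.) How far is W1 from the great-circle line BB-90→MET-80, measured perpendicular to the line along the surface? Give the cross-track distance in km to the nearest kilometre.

δ₁₃ = central angle BB-90→W1 = 0.829739 rad  (haversine)
θ₁₃ = bearing BB-90→W1 = 253.388°,  θ₁₂ = bearing BB-90→MET-80 = 282.793°
dₓₜ = R·arcsin(sin δ₁₃ · sin(θ₁₃ − θ₁₂)) = 6371·arcsin(0.73775·sin(-29.405°)) = -2361.411 km
|dₓₜ| = 2361.411 km

2361 km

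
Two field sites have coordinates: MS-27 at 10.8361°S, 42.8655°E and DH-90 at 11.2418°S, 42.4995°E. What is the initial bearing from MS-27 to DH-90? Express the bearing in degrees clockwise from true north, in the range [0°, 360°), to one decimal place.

221.5°

Δλ = -0.3660°
y = sin Δλ · cos φ₂ = -0.006265
x = cos φ₁ sin φ₂ − sin φ₁ cos φ₂ cos Δλ = -0.007085
θ = atan2(y, x) = -138.5115° → 221.4885° (mod 360°)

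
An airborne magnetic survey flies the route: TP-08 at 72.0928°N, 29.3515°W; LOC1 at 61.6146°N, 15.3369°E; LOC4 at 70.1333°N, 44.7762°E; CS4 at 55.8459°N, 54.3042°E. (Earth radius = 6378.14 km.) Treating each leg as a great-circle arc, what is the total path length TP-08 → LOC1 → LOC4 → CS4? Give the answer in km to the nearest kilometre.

5473 km

TP-08→LOC1: c = 0.345012 rad, d = 2200.54 km
LOC1→LOC4: c = 0.253236 rad, d = 1615.17 km
LOC4→CS4: c = 0.259813 rad, d = 1657.12 km
Total = 2200.54 + 1615.17 + 1657.12 = 5472.83 km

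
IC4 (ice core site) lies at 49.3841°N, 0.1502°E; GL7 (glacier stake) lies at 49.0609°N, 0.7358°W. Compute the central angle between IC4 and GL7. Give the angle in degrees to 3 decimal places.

Δφ = -0.3232°,  Δλ = -0.8860°
a = sin²(Δφ/2) + cos φ₁ cos φ₂ sin²(Δλ/2) = 0.000033
c = 2·arcsin(√a) = 0.011568 rad = 0.6628°

0.663°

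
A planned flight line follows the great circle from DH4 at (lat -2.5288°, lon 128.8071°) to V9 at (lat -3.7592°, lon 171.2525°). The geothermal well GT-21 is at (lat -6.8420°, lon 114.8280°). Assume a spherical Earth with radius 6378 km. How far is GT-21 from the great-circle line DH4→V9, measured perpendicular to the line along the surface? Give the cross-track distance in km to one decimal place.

563.0 km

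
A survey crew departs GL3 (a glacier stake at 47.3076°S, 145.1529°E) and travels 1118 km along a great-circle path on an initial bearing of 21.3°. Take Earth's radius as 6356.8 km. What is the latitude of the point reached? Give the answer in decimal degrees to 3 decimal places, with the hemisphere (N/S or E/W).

δ = d/R = 1118/6356.8 = 0.175875 rad
φ₂ = arcsin(sin φ₁ cos δ + cos φ₁ sin δ cos θ)
   = arcsin(-0.73500·0.98457 + 0.67806·0.17497·0.93169) = -37.81619°
λ₂ = λ₁ + atan2(sin θ sin δ cos φ₁, cos δ − sin φ₁ sin φ₂) = 149.76761°

37.816°S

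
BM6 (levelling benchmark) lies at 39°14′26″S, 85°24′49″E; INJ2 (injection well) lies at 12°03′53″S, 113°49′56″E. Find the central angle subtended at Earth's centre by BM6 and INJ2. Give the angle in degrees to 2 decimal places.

BM6: φ = -39.24056°, λ = +85.41361°
INJ2: φ = -12.06472°, λ = +113.83222°
Δφ = 27.1758°,  Δλ = 28.4186°
a = sin²(Δφ/2) + cos φ₁ cos φ₂ sin²(Δλ/2) = 0.100830
c = 2·arcsin(√a) = 0.646264 rad = 37.0282°

37.03°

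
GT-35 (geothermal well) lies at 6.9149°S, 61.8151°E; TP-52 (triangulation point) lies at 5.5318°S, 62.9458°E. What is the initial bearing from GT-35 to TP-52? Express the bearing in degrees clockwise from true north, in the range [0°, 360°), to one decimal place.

39.2°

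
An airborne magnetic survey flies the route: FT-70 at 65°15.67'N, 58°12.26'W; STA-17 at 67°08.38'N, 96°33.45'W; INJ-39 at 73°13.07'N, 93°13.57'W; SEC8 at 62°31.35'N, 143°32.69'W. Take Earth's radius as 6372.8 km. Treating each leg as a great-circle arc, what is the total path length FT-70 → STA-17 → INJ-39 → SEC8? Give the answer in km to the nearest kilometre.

FT-70: φ = +65.26117°, λ = -58.20433°
STA-17: φ = +67.13967°, λ = -96.55750°
INJ-39: φ = +73.21783°, λ = -93.22617°
SEC8: φ = +62.52250°, λ = -143.54483°
FT-70→STA-17: c = 0.267710 rad, d = 1706.06 km
STA-17→INJ-39: c = 0.107859 rad, d = 687.37 km
INJ-39→SEC8: c = 0.364027 rad, d = 2319.87 km
Total = 1706.06 + 687.37 + 2319.87 = 4713.30 km

4713 km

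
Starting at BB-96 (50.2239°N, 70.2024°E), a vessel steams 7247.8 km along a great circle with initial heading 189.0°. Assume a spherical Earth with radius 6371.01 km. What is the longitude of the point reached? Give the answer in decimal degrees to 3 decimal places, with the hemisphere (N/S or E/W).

δ = d/R = 7247.8/6371.01 = 1.137622 rad
φ₂ = arcsin(sin φ₁ cos δ + cos φ₁ sin δ cos θ)
   = arcsin(0.76855·0.41975 + 0.63979·0.90764·-0.98769) = -14.53345°
λ₂ = λ₁ + atan2(sin θ sin δ cos φ₁, cos δ − sin φ₁ sin φ₂) = 61.76786°

61.768°E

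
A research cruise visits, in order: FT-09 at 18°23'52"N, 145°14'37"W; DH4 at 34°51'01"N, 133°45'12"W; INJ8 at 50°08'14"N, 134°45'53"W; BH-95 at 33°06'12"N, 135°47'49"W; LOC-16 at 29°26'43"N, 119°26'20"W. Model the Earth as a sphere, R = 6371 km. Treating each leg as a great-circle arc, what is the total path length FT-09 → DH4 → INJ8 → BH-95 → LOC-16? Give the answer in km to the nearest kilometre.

7356 km

FT-09: φ = +18.39778°, λ = -145.24361°
DH4: φ = +34.85028°, λ = -133.75333°
INJ8: φ = +50.13722°, λ = -134.76472°
BH-95: φ = +33.10333°, λ = -135.79694°
LOC-16: φ = +29.44528°, λ = -119.43889°
FT-09→DH4: c = 0.337913 rad, d = 2152.85 km
DH4→INJ8: c = 0.267118 rad, d = 1701.81 km
INJ8→BH-95: c = 0.297595 rad, d = 1895.98 km
BH-95→LOC-16: c = 0.251928 rad, d = 1605.03 km
Total = 2152.85 + 1701.81 + 1895.98 + 1605.03 = 7355.67 km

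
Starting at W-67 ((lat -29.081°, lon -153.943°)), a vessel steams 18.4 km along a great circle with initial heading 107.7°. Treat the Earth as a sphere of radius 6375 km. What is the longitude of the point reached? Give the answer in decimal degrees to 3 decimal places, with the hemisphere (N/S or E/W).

153.763°W

δ = d/R = 18.4/6375 = 0.002886 rad
φ₂ = arcsin(sin φ₁ cos δ + cos φ₁ sin δ cos θ)
   = arcsin(-0.48605·1.00000 + 0.87393·0.00289·-0.30403) = -29.13116°
λ₂ = λ₁ + atan2(sin θ sin δ cos φ₁, cos δ − sin φ₁ sin φ₂) = -153.76264°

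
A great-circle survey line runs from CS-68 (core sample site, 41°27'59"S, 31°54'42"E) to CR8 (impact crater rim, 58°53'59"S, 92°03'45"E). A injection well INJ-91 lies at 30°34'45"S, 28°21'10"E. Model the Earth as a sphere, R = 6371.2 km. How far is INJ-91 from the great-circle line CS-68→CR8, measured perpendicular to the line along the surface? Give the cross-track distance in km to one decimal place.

578.2 km

CS-68: φ = -41.46639°, λ = +31.91167°
CR8: φ = -58.89972°, λ = +92.06250°
INJ-91: φ = -30.57917°, λ = +28.35278°
δ₁₃ = central angle CS-68→INJ-91 = 0.196496 rad  (haversine)
θ₁₃ = bearing CS-68→INJ-91 = 344.114°,  θ₁₂ = bearing CS-68→CR8 = 136.457°
dₓₜ = R·arcsin(sin δ₁₃ · sin(θ₁₃ − θ₁₂)) = 6371.2·arcsin(0.19523·sin(207.657°)) = -578.165 km
|dₓₜ| = 578.165 km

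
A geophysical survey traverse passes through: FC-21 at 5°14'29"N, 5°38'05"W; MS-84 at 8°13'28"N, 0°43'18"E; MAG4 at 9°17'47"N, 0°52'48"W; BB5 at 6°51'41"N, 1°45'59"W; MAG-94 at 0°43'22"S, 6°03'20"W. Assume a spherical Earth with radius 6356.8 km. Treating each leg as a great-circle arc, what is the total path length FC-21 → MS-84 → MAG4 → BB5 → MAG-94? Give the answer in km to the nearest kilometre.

FC-21: φ = +5.24139°, λ = -5.63472°
MS-84: φ = +8.22444°, λ = +0.72167°
MAG4: φ = +9.29639°, λ = -0.88000°
BB5: φ = +6.86139°, λ = -1.76639°
MAG-94: φ = -0.72278°, λ = -6.05556°
FC-21→MS-84: c = 0.121845 rad, d = 774.54 km
MS-84→MAG4: c = 0.033366 rad, d = 212.10 km
MAG4→BB5: c = 0.045174 rad, d = 287.16 km
BB5→MAG-94: c = 0.151991 rad, d = 966.17 km
Total = 774.54 + 212.10 + 287.16 + 966.17 = 2239.98 km

2240 km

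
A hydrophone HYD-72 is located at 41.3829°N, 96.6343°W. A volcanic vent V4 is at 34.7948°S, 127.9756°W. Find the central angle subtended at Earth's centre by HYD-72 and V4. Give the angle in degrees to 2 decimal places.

81.43°

Δφ = -76.1777°,  Δλ = -31.3413°
a = sin²(Δφ/2) + cos φ₁ cos φ₂ sin²(Δλ/2) = 0.425498
c = 2·arcsin(√a) = 1.421235 rad = 81.4307°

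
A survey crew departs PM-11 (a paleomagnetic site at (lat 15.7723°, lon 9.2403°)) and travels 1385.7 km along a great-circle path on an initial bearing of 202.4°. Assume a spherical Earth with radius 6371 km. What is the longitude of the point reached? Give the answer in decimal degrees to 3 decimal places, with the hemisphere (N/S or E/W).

4.511°E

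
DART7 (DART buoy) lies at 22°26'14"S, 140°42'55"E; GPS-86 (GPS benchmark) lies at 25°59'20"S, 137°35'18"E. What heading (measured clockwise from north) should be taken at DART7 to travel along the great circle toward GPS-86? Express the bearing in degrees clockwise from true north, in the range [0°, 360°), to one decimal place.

218.1°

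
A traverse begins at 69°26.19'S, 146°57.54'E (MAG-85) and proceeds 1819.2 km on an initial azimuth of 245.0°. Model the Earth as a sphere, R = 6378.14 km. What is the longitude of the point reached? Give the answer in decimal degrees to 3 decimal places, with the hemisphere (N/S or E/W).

MAG-85: φ = -69.43650°, λ = +146.95900°
δ = d/R = 1819.2/6378.14 = 0.285224 rad
φ₂ = arcsin(sin φ₁ cos δ + cos φ₁ sin δ cos θ)
   = arcsin(-0.93628·0.95960 + 0.35125·0.28137·-0.42262) = -70.08921°
λ₂ = λ₁ + atan2(sin θ sin δ cos φ₁, cos δ − sin φ₁ sin φ₂) = 98.47211°

98.472°E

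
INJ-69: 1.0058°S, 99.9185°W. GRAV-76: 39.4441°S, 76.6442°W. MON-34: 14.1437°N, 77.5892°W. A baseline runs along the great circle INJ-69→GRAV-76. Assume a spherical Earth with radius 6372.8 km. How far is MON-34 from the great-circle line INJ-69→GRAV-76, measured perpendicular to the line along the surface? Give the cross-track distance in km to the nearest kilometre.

δ₁₃ = central angle INJ-69→MON-34 = 0.467834 rad  (haversine)
θ₁₃ = bearing INJ-69→MON-34 = 54.782°,  θ₁₂ = bearing INJ-69→GRAV-76 = 153.897°
dₓₜ = R·arcsin(sin δ₁₃ · sin(θ₁₃ − θ₁₂)) = 6372.8·arcsin(0.45095·sin(-99.115°)) = -2940.821 km
|dₓₜ| = 2940.821 km

2941 km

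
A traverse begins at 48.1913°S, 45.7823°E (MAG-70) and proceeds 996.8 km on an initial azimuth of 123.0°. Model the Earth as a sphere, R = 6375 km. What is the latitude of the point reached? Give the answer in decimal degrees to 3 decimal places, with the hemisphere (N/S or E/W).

δ = d/R = 996.8/6375 = 0.156361 rad
φ₂ = arcsin(sin φ₁ cos δ + cos φ₁ sin δ cos θ)
   = arcsin(-0.74537·0.98780 + 0.66665·0.15572·-0.54464) = -52.45004°
λ₂ = λ₁ + atan2(sin θ sin δ cos φ₁, cos δ − sin φ₁ sin φ₂) = 58.15635°

52.450°S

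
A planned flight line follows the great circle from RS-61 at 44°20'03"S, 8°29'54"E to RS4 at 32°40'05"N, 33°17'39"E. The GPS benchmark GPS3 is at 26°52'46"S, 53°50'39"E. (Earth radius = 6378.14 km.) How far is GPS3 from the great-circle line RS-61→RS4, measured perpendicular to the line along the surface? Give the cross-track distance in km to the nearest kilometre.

3724 km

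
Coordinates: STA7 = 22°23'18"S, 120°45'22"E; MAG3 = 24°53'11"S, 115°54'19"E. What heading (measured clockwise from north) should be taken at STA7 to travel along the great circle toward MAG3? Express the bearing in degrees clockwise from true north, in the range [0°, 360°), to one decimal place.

STA7: φ = -22.38833°, λ = +120.75611°
MAG3: φ = -24.88639°, λ = +115.90528°
Δλ = -4.8508°
y = sin Δλ · cos φ₂ = -0.076710
x = cos φ₁ sin φ₂ − sin φ₁ cos φ₂ cos Δλ = -0.044823
θ = atan2(y, x) = -120.2986° → 239.7014° (mod 360°)

239.7°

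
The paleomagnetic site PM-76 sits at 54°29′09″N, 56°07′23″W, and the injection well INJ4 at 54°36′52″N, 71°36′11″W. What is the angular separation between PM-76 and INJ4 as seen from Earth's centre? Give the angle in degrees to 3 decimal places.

8.961°

PM-76: φ = +54.48583°, λ = -56.12306°
INJ4: φ = +54.61444°, λ = -71.60306°
Δφ = 0.1286°,  Δλ = -15.4800°
a = sin²(Δφ/2) + cos φ₁ cos φ₂ sin²(Δλ/2) = 0.006103
c = 2·arcsin(√a) = 0.156399 rad = 8.9610°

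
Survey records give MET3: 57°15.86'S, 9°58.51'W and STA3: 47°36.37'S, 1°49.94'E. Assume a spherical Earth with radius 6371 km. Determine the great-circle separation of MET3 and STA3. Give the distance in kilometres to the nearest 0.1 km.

1335.4 km

MET3: φ = -57.26433°, λ = -9.97517°
STA3: φ = -47.60617°, λ = +1.83233°
Δφ = 9.6582°,  Δλ = 11.8075°
a = sin²(Δφ/2) + cos φ₁ cos φ₂ sin²(Δλ/2) = 0.010944
c = 2·arcsin(√a) = 0.209613 rad = 12.0099°
d = R·c = 6371 × 0.209613 = 1335.4 km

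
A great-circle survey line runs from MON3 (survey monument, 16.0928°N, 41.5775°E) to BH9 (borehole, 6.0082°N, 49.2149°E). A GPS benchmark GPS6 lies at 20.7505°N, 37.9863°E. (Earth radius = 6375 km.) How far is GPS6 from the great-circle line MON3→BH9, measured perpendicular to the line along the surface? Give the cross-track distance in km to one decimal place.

20.1 km

δ₁₃ = central angle MON3→GPS6 = 0.100707 rad  (haversine)
θ₁₃ = bearing MON3→GPS6 = 324.366°,  θ₁₂ = bearing MON3→BH9 = 142.565°
dₓₜ = R·arcsin(sin δ₁₃ · sin(θ₁₃ − θ₁₂)) = 6375·arcsin(0.10054·sin(181.801°)) = -20.139 km
|dₓₜ| = 20.139 km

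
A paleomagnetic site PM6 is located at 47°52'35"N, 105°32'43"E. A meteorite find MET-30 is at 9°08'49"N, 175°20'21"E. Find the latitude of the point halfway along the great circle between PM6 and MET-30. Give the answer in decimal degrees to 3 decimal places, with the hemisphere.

33.286°N

PM6: φ = +47.87639°, λ = +105.54528°
MET-30: φ = +9.14694°, λ = +175.33917°
Bx = cos φ₂ cos Δλ = 0.341006,  By = cos φ₂ sin Δλ = 0.926523
φₘ = atan2(sin φ₁ + sin φ₂, √((cos φ₁ + Bx)² + By²)) = 33.28567°
λₘ = λ₁ + atan2(By, cos φ₁ + Bx) = 148.02789°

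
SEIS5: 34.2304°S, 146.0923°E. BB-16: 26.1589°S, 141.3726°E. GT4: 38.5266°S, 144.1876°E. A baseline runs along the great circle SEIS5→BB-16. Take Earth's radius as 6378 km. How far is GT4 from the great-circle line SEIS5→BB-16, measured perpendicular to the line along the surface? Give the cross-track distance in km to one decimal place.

371.9 km

δ₁₃ = central angle SEIS5→GT4 = 0.079611 rad  (haversine)
θ₁₃ = bearing SEIS5→GT4 = 199.084°,  θ₁₂ = bearing SEIS5→BB-16 = 331.965°
dₓₜ = R·arcsin(sin δ₁₃ · sin(θ₁₃ − θ₁₂)) = 6378·arcsin(0.07953·sin(-132.881°)) = -371.886 km
|dₓₜ| = 371.886 km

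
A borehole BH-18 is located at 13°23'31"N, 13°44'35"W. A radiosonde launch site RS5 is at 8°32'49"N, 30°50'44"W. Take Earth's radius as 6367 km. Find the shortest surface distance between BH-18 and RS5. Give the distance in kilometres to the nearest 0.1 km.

1941.1 km

BH-18: φ = +13.39194°, λ = -13.74306°
RS5: φ = +8.54694°, λ = -30.84556°
Δφ = -4.8450°,  Δλ = -17.1025°
a = sin²(Δφ/2) + cos φ₁ cos φ₂ sin²(Δλ/2) = 0.023056
c = 2·arcsin(√a) = 0.304866 rad = 17.4675°
d = R·c = 6367 × 0.304866 = 1941.1 km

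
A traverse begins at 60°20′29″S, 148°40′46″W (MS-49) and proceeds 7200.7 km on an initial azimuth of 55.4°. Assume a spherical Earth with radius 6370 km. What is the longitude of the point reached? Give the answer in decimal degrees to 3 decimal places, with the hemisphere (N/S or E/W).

100.117°W

MS-49: φ = -60.34139°, λ = -148.67944°
δ = d/R = 7200.7/6370 = 1.130408 rad
φ₂ = arcsin(sin φ₁ cos δ + cos φ₁ sin δ cos θ)
   = arcsin(-0.86899·0.42629 + 0.49483·0.90459·0.56784) = -6.67661°
λ₂ = λ₁ + atan2(sin θ sin δ cos φ₁, cos δ − sin φ₁ sin φ₂) = -100.11660°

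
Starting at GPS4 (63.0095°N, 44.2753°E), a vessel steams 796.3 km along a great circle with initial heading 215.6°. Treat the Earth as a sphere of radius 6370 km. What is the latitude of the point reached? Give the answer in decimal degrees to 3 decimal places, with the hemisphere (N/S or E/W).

δ = d/R = 796.3/6370 = 0.125008 rad
φ₂ = arcsin(sin φ₁ cos δ + cos φ₁ sin δ cos θ)
   = arcsin(0.89108·0.99220 + 0.45384·0.12468·-0.81310) = 56.94192°
λ₂ = λ₁ + atan2(sin θ sin δ cos φ₁, cos δ − sin φ₁ sin φ₂) = 36.62908°

56.942°N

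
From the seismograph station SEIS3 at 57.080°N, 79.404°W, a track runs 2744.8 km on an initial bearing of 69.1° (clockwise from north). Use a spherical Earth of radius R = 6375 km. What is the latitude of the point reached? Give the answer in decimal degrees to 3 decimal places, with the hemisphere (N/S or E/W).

57.537°N

δ = d/R = 2744.8/6375 = 0.430557 rad
φ₂ = arcsin(sin φ₁ cos δ + cos φ₁ sin δ cos θ)
   = arcsin(0.83943·0.90873 + 0.54347·0.41738·0.35674) = 57.53692°
λ₂ = λ₁ + atan2(sin θ sin δ cos φ₁, cos δ − sin φ₁ sin φ₂) = -32.81611°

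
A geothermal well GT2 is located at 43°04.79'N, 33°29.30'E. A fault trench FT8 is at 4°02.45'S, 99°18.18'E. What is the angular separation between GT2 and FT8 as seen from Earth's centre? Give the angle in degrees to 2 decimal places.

GT2: φ = +43.07983°, λ = +33.48833°
FT8: φ = -4.04083°, λ = +99.30300°
Δφ = -47.1207°,  Δλ = 65.8147°
a = sin²(Δφ/2) + cos φ₁ cos φ₂ sin²(Δλ/2) = 0.374818
c = 2·arcsin(√a) = 1.317740 rad = 75.5009°

75.50°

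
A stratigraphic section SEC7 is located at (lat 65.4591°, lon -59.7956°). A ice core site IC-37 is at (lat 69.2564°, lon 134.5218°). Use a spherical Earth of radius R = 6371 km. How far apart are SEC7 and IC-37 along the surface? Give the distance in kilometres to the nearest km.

4994 km

Δφ = 3.7973°,  Δλ = -165.6826°
a = sin²(Δφ/2) + cos φ₁ cos φ₂ sin²(Δλ/2) = 0.145922
c = 2·arcsin(√a) = 0.783913 rad = 44.9149°
d = R·c = 6371 × 0.783913 = 4994.3 km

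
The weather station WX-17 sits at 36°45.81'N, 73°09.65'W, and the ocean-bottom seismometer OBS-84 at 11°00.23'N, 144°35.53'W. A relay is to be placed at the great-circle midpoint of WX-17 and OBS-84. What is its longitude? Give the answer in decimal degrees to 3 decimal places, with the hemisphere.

WX-17: φ = +36.76350°, λ = -73.16083°
OBS-84: φ = +11.00383°, λ = -144.59217°
Bx = cos φ₂ cos Δλ = 0.312586,  By = cos φ₂ sin Δλ = -0.930514
φₘ = atan2(sin φ₁ + sin φ₂, √((cos φ₁ + Bx)² + By²)) = 28.54307°
λₘ = λ₁ + atan2(By, cos φ₁ + Bx) = -113.04016°

113.040°W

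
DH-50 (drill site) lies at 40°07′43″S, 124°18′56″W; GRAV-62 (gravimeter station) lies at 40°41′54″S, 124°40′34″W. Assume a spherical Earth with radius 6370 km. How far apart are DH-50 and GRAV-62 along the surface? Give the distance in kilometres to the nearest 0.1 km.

DH-50: φ = -40.12861°, λ = -124.31556°
GRAV-62: φ = -40.69833°, λ = -124.67611°
Δφ = -0.5697°,  Δλ = -0.3606°
a = sin²(Δφ/2) + cos φ₁ cos φ₂ sin²(Δλ/2) = 0.000030
c = 2·arcsin(√a) = 0.011038 rad = 0.6324°
d = R·c = 6370 × 0.011038 = 70.3 km

70.3 km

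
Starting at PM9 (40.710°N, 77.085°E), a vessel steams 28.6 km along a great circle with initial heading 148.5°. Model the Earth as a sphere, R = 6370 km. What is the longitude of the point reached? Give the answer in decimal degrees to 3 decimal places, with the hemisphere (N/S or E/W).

δ = d/R = 28.6/6370 = 0.004490 rad
φ₂ = arcsin(sin φ₁ cos δ + cos φ₁ sin δ cos θ)
   = arcsin(0.65223·0.99999 + 0.75802·0.00449·-0.85264) = 40.49053°
λ₂ = λ₁ + atan2(sin θ sin δ cos φ₁, cos δ − sin φ₁ sin φ₂) = 77.26174°

77.262°E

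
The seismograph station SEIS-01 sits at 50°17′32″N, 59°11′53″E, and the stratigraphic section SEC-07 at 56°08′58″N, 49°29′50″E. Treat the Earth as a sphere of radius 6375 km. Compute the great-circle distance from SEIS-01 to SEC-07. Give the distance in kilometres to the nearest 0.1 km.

916.2 km

SEIS-01: φ = +50.29222°, λ = +59.19806°
SEC-07: φ = +56.14944°, λ = +49.49722°
Δφ = 5.8572°,  Δλ = -9.7008°
a = sin²(Δφ/2) + cos φ₁ cos φ₂ sin²(Δλ/2) = 0.005155
c = 2·arcsin(√a) = 0.143715 rad = 8.2343°
d = R·c = 6375 × 0.143715 = 916.2 km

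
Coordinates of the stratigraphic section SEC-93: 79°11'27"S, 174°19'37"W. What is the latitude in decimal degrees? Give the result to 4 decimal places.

79° + 11′/60 + 27″/3600 = 79 + 0.18333 + 0.00750 = 79.1908°

79.1908°S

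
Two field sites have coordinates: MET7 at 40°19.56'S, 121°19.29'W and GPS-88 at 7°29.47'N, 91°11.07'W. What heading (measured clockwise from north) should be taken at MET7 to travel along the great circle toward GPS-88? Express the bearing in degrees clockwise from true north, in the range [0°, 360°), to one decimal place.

37.3°

MET7: φ = -40.32600°, λ = -121.32150°
GPS-88: φ = +7.49117°, λ = -91.18450°
Δλ = 30.1370°
y = sin Δλ · cos φ₂ = 0.497784
x = cos φ₁ sin φ₂ − sin φ₁ cos φ₂ cos Δλ = 0.654277
θ = atan2(y, x) = 37.2644° → 37.2644° (mod 360°)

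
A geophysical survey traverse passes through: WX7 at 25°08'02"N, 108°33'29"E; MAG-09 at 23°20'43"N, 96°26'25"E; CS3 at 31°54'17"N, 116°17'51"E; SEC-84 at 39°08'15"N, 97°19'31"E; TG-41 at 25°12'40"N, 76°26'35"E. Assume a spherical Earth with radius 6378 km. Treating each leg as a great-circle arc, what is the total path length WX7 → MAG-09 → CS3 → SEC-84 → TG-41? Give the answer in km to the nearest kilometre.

7806 km

WX7: φ = +25.13389°, λ = +108.55806°
MAG-09: φ = +23.34528°, λ = +96.44028°
CS3: φ = +31.90472°, λ = +116.29750°
SEC-84: φ = +39.13750°, λ = +97.32528°
TG-41: φ = +25.21111°, λ = +76.44306°
WX7→MAG-09: c = 0.195287 rad, d = 1245.54 km
MAG-09→CS3: c = 0.340707 rad, d = 2173.03 km
CS3→SEC-84: c = 0.296815 rad, d = 1893.08 km
SEC-84→TG-41: c = 0.391045 rad, d = 2494.08 km
Total = 1245.54 + 2173.03 + 1893.08 + 2494.08 = 7805.73 km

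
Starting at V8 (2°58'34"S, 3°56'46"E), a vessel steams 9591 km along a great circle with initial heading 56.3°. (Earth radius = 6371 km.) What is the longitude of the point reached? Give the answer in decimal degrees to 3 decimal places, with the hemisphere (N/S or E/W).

V8: φ = -2.97611°, λ = +3.94611°
δ = d/R = 9591/6371 = 1.505415 rad
φ₂ = arcsin(sin φ₁ cos δ + cos φ₁ sin δ cos θ)
   = arcsin(-0.05192·0.06533 + 0.99865·0.99786·0.55484) = 33.33409°
λ₂ = λ₁ + atan2(sin θ sin δ cos φ₁, cos δ − sin φ₁ sin φ₂) = 87.48662°

87.487°E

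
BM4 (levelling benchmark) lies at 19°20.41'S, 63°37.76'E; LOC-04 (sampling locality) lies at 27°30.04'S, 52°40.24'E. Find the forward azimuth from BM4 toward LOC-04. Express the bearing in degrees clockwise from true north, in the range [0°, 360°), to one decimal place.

BM4: φ = -19.34017°, λ = +63.62933°
LOC-04: φ = -27.50067°, λ = +52.67067°
Δλ = -10.9587°
y = sin Δλ · cos φ₂ = -0.168620
x = cos φ₁ sin φ₂ − sin φ₁ cos φ₂ cos Δλ = -0.147303
θ = atan2(y, x) = -131.1398° → 228.8602° (mod 360°)

228.9°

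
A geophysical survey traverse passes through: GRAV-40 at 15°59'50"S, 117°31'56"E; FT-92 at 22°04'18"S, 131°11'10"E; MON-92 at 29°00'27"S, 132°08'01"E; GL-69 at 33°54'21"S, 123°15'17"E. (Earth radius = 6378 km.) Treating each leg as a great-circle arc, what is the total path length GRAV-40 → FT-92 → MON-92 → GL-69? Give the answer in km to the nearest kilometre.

GRAV-40: φ = -15.99722°, λ = +117.53222°
FT-92: φ = -22.07167°, λ = +131.18611°
MON-92: φ = -29.00750°, λ = +132.13361°
GL-69: φ = -33.90583°, λ = +123.25472°
GRAV-40→FT-92: c = 0.248795 rad, d = 1586.81 km
FT-92→MON-92: c = 0.121967 rad, d = 777.91 km
MON-92→GL-69: c = 0.157325 rad, d = 1003.42 km
Total = 1586.81 + 777.91 + 1003.42 = 3368.14 km

3368 km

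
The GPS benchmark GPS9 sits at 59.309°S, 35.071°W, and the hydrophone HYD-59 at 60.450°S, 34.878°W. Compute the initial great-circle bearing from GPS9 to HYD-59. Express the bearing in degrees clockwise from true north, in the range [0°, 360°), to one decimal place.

175.2°

Δλ = 0.1930°
y = sin Δλ · cos φ₂ = 0.001661
x = cos φ₁ sin φ₂ − sin φ₁ cos φ₂ cos Δλ = -0.019915
θ = atan2(y, x) = 175.2316° → 175.2316° (mod 360°)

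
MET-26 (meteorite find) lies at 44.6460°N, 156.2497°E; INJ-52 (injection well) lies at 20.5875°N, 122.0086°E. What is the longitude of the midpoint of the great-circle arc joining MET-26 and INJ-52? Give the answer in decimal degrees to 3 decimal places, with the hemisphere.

136.724°E

Bx = cos φ₂ cos Δλ = 0.773882,  By = cos φ₂ sin Δλ = -0.526742
φₘ = atan2(sin φ₁ + sin φ₂, √((cos φ₁ + Bx)² + By²)) = 33.78335°
λₘ = λ₁ + atan2(By, cos φ₁ + Bx) = 136.72387°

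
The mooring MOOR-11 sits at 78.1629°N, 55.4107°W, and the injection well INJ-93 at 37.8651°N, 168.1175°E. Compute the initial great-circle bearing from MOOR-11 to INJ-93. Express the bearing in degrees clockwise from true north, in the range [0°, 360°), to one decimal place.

Δλ = -136.4718°
y = sin Δλ · cos φ₂ = -0.543709
x = cos φ₁ sin φ₂ − sin φ₁ cos φ₂ cos Δλ = 0.686123
θ = atan2(y, x) = -38.3946° → 321.6054° (mod 360°)

321.6°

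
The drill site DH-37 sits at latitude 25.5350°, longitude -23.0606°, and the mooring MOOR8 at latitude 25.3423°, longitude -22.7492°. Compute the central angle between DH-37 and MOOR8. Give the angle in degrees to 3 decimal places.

0.341°

Δφ = -0.1927°,  Δλ = 0.3114°
a = sin²(Δφ/2) + cos φ₁ cos φ₂ sin²(Δλ/2) = 0.000009
c = 2·arcsin(√a) = 0.005950 rad = 0.3409°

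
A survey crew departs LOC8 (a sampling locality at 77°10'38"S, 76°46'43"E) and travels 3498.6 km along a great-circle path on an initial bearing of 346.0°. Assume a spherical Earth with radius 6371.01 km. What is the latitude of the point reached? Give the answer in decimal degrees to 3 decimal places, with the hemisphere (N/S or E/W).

LOC8: φ = -77.17722°, λ = +76.77861°
δ = d/R = 3498.6/6371.01 = 0.549144 rad
φ₂ = arcsin(sin φ₁ cos δ + cos φ₁ sin δ cos θ)
   = arcsin(-0.97506·0.85297 + 0.22194·0.52196·0.97030) = -45.99668°
λ₂ = λ₁ + atan2(sin θ sin δ cos φ₁, cos δ − sin φ₁ sin φ₂) = 66.30597°

45.997°S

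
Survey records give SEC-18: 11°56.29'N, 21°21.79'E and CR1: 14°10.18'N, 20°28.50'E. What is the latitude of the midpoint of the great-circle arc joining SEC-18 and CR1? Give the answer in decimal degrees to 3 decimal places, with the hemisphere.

SEC-18: φ = +11.93817°, λ = +21.36317°
CR1: φ = +14.16967°, λ = +20.47500°
Bx = cos φ₂ cos Δλ = 0.969459,  By = cos φ₂ sin Δλ = -0.015029
φₘ = atan2(sin φ₁ + sin φ₂, √((cos φ₁ + Bx)² + By²)) = 13.05430°
λₘ = λ₁ + atan2(By, cos φ₁ + Bx) = 20.92109°

13.054°N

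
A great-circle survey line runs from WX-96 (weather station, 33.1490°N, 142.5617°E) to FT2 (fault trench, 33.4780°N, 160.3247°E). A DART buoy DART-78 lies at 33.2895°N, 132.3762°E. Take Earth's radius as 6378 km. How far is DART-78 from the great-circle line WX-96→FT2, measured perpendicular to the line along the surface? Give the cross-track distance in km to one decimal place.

δ₁₃ = central angle WX-96→DART-78 = 0.148681 rad  (haversine)
θ₁₃ = bearing WX-96→DART-78 = 273.737°,  θ₁₂ = bearing WX-96→FT2 = 83.835°
dₓₜ = R·arcsin(sin δ₁₃ · sin(θ₁₃ − θ₁₂)) = 6378·arcsin(0.14813·sin(189.902°)) = -162.491 km
|dₓₜ| = 162.491 km

162.5 km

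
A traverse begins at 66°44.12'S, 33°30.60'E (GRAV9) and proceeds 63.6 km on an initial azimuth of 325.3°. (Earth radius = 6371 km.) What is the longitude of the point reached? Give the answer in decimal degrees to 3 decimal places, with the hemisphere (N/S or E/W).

32.701°E

GRAV9: φ = -66.73533°, λ = +33.51000°
δ = d/R = 63.6/6371 = 0.009983 rad
φ₂ = arcsin(sin φ₁ cos δ + cos φ₁ sin δ cos θ)
   = arcsin(-0.91869·0.99995 + 0.39498·0.00998·0.82214) = -66.26298°
λ₂ = λ₁ + atan2(sin θ sin δ cos φ₁, cos δ − sin φ₁ sin φ₂) = 32.70110°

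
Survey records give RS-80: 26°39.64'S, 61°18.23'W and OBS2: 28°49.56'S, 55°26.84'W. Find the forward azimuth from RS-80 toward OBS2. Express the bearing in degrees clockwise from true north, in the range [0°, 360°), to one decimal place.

RS-80: φ = -26.66067°, λ = -61.30383°
OBS2: φ = -28.82600°, λ = -55.44733°
Δλ = 5.8565°
y = sin Δλ · cos φ₂ = 0.089394
x = cos φ₁ sin φ₂ − sin φ₁ cos φ₂ cos Δλ = -0.039835
θ = atan2(y, x) = 114.0184° → 114.0184° (mod 360°)

114.0°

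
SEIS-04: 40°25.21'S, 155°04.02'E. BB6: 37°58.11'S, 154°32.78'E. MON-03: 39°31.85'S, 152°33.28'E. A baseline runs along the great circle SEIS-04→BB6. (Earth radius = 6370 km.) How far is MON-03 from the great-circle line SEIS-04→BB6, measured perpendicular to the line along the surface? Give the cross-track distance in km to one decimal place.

196.6 km

SEIS-04: φ = -40.42017°, λ = +155.06700°
BB6: φ = -37.96850°, λ = +154.54633°
MON-03: φ = -39.53083°, λ = +152.55467°
δ₁₃ = central angle SEIS-04→MON-03 = 0.037012 rad  (haversine)
θ₁₃ = bearing SEIS-04→MON-03 = 293.983°,  θ₁₂ = bearing SEIS-04→BB6 = 350.488°
dₓₜ = R·arcsin(sin δ₁₃ · sin(θ₁₃ − θ₁₂)) = 6370·arcsin(0.03700·sin(-56.505°)) = -196.599 km
|dₓₜ| = 196.599 km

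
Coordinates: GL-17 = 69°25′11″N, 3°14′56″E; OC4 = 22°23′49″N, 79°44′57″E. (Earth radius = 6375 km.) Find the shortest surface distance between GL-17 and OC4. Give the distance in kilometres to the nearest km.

GL-17: φ = +69.41972°, λ = +3.24889°
OC4: φ = +22.39694°, λ = +79.74917°
Δφ = -47.0228°,  Δλ = 76.5003°
a = sin²(Δφ/2) + cos φ₁ cos φ₂ sin²(Δλ/2) = 0.283713
c = 2·arcsin(√a) = 1.123451 rad = 64.3690°
d = R·c = 6375 × 1.123451 = 7162.0 km

7162 km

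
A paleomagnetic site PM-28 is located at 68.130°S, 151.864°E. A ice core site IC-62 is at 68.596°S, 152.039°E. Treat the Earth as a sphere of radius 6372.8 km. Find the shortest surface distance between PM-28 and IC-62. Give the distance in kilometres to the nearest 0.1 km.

52.3 km

Δφ = -0.4660°,  Δλ = 0.1750°
a = sin²(Δφ/2) + cos φ₁ cos φ₂ sin²(Δλ/2) = 0.000017
c = 2·arcsin(√a) = 0.008211 rad = 0.4704°
d = R·c = 6372.8 × 0.008211 = 52.3 km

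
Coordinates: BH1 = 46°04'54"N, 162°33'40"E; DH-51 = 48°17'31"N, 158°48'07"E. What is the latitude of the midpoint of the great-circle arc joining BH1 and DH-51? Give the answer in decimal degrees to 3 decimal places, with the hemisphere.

47.202°N

BH1: φ = +46.08167°, λ = +162.56111°
DH-51: φ = +48.29194°, λ = +158.80194°
Bx = cos φ₂ cos Δλ = 0.663904,  By = cos φ₂ sin Δλ = -0.043621
φₘ = atan2(sin φ₁ + sin φ₂, √((cos φ₁ + Bx)² + By²)) = 47.20217°
λₘ = λ₁ + atan2(By, cos φ₁ + Bx) = 160.72068°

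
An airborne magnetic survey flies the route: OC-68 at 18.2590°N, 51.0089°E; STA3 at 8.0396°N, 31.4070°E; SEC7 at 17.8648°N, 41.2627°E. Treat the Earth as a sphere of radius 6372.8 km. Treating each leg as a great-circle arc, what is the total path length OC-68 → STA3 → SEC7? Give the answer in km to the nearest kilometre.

3932 km

OC-68→STA3: c = 0.377360 rad, d = 2404.84 km
STA3→SEC7: c = 0.239636 rad, d = 1527.15 km
Total = 2404.84 + 1527.15 = 3931.99 km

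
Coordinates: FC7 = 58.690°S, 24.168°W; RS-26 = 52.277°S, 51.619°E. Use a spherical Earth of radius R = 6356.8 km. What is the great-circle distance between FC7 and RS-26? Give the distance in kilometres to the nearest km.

Δφ = 6.4130°,  Δλ = 75.7870°
a = sin²(Δφ/2) + cos φ₁ cos φ₂ sin²(Δλ/2) = 0.123073
c = 2·arcsin(√a) = 0.716889 rad = 41.0747°
d = R·c = 6356.8 × 0.716889 = 4557.1 km

4557 km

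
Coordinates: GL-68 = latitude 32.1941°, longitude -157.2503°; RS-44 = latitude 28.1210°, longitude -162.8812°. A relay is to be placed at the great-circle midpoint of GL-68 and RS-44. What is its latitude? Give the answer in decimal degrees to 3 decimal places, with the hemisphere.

30.188°N

Bx = cos φ₂ cos Δλ = 0.877698,  By = cos φ₂ sin Δλ = -0.086537
φₘ = atan2(sin φ₁ + sin φ₂, √((cos φ₁ + Bx)² + By²)) = 30.18761°
λₘ = λ₁ + atan2(By, cos φ₁ + Bx) = -160.12397°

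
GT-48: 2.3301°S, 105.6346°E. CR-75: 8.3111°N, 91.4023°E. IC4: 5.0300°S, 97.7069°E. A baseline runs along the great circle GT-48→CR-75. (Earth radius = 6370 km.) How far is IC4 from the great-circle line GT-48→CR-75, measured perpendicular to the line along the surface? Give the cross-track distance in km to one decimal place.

δ₁₃ = central angle GT-48→IC4 = 0.145886 rad  (haversine)
θ₁₃ = bearing GT-48→IC4 = 250.931°,  θ₁₂ = bearing GT-48→CR-75 = 307.016°
dₓₜ = R·arcsin(sin δ₁₃ · sin(θ₁₃ − θ₁₂)) = 6370·arcsin(0.14537·sin(-56.084°)) = -770.325 km
|dₓₜ| = 770.325 km

770.3 km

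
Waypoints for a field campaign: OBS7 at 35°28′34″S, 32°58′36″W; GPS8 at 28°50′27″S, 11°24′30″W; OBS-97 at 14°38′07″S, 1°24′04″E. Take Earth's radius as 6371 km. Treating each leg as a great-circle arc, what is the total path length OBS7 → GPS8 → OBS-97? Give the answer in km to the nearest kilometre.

4212 km

OBS7: φ = -35.47611°, λ = -32.97667°
GPS8: φ = -28.84083°, λ = -11.40833°
OBS-97: φ = -14.63528°, λ = +1.40111°
OBS7→GPS8: c = 0.338201 rad, d = 2154.68 km
GPS8→OBS-97: c = 0.322870 rad, d = 2057.01 km
Total = 2154.68 + 2057.01 = 4211.68 km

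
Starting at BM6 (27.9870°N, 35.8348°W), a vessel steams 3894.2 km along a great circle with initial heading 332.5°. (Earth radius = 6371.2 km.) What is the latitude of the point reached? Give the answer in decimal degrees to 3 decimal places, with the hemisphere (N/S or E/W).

56.492°N

δ = d/R = 3894.2/6371.2 = 0.611219 rad
φ₂ = arcsin(sin φ₁ cos δ + cos φ₁ sin δ cos θ)
   = arcsin(0.46927·0.81895 + 0.88305·0.57387·0.88701) = 56.49176°
λ₂ = λ₁ + atan2(sin θ sin δ cos φ₁, cos δ − sin φ₁ sin φ₂) = -64.51957°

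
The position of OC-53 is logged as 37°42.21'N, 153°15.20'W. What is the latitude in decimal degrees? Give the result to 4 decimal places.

37° + 42.21′/60 = 37 + 0.70350 = 37.7035°

37.7035°N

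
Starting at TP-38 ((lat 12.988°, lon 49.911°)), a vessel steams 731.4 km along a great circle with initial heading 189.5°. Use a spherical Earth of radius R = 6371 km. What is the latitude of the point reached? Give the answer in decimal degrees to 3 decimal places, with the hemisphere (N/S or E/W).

6.499°N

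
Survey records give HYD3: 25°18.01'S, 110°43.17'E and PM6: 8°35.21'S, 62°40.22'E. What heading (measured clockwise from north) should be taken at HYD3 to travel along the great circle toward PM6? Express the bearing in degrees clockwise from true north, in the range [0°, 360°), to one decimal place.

281.3°

HYD3: φ = -25.30017°, λ = +110.71950°
PM6: φ = -8.58683°, λ = +62.67033°
Δλ = -48.0492°
y = sin Δλ · cos φ₂ = -0.735382
x = cos φ₁ sin φ₂ − sin φ₁ cos φ₂ cos Δλ = 0.147498
θ = atan2(y, x) = -78.6585° → 281.3415° (mod 360°)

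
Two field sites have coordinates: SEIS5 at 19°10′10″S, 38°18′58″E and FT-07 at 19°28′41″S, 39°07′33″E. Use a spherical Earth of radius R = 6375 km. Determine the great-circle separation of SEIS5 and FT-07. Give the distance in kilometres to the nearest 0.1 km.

SEIS5: φ = -19.16944°, λ = +38.31611°
FT-07: φ = -19.47806°, λ = +39.12583°
Δφ = -0.3086°,  Δλ = 0.8097°
a = sin²(Δφ/2) + cos φ₁ cos φ₂ sin²(Δλ/2) = 0.000052
c = 2·arcsin(√a) = 0.014383 rad = 0.8241°
d = R·c = 6375 × 0.014383 = 91.7 km

91.7 km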